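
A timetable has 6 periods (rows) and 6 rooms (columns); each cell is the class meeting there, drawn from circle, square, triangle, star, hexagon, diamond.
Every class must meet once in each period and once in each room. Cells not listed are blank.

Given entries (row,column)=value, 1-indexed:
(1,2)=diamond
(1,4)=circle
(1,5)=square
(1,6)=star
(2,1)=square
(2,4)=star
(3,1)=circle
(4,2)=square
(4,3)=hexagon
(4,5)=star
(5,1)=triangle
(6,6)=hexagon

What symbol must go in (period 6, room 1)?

Period 1, room 1: period 1 has {circle, square, star, diamond} and room 1 has {circle, square, triangle}, leaving only hexagon.
Period 1, room 3: period 1 has {circle, square, star, hexagon, diamond} and room 3 has {hexagon}, leaving only triangle.
Period 4, room 1: period 4 has {square, star, hexagon} and room 1 has {circle, square, triangle, hexagon}, leaving only diamond.
Period 6 already has {hexagon} and room 1 already has {circle, square, triangle, hexagon, diamond}, so period 6, room 1 must be star.

star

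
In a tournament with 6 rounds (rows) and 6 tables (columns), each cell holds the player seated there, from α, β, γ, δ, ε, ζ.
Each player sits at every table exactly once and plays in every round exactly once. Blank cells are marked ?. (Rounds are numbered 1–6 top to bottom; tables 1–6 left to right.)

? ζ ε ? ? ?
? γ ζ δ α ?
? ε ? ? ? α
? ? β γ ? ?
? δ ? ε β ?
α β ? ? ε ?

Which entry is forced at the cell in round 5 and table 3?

α

Round 4, table 2: round 4 has {β, γ} and table 2 has {β, γ, δ, ε, ζ}, leaving only α.
Round 6, table 4: round 6 has {α, β, ε} and table 4 has {γ, δ, ε}, leaving only ζ.
Round 3, table 4: round 3 has {α, ε} and table 4 has {γ, δ, ε, ζ}, leaving only β.
Round 1, table 4: round 1 has {ε, ζ} and table 4 has {β, γ, δ, ε, ζ}, leaving only α.
Round 5, table 3 is narrowed to {α, γ}.
If it were γ, then round 6, table 3 would be left with no valid symbol.
So round 5, table 3 must be α.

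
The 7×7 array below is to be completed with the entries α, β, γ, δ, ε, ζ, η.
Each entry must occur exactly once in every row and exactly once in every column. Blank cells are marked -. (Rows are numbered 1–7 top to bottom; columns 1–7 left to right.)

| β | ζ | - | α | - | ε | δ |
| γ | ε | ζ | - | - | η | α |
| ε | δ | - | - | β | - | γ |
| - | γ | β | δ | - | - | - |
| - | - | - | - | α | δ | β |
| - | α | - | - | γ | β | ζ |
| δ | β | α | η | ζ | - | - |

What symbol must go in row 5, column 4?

Row 1, column 5: row 1 has {α, β, δ, ε, ζ} and column 5 has {α, β, γ, ζ}, leaving only η.
Row 1, column 3: row 1 has {α, β, δ, ε, ζ, η} and column 3 has {α, β, ζ}, leaving only γ.
Row 2, column 4: row 2 has {α, γ, ε, ζ, η} and column 4 has {α, δ, η}, leaving only β.
Row 2, column 5: row 2 has {α, β, γ, ε, ζ, η} and column 5 has {α, β, γ, ζ, η}, leaving only δ.
Row 3, column 3: row 3 has {β, γ, δ, ε} and column 3 has {α, β, γ, ζ}, leaving only η.
Row 3, column 4: row 3 has {β, γ, δ, ε, η} and column 4 has {α, β, δ, η}, leaving only ζ.
Row 3, column 6: row 3 has {β, γ, δ, ε, ζ, η} and column 6 has {β, δ, ε, η}, leaving only α.
Row 4, column 5: row 4 has {β, γ, δ} and column 5 has {α, β, γ, δ, ζ, η}, leaving only ε.
Row 4, column 6: row 4 has {β, γ, δ, ε} and column 6 has {α, β, δ, ε, η}, leaving only ζ.
Row 4, column 7: row 4 has {β, γ, δ, ε, ζ} and column 7 has {α, β, γ, δ, ζ}, leaving only η.
Row 4, column 1: row 4 has {β, γ, δ, ε, ζ, η} and column 1 has {β, γ, δ, ε}, leaving only α.
Row 5, column 2: row 5 has {α, β, δ} and column 2 has {α, β, γ, δ, ε, ζ}, leaving only η.
Row 5, column 1: row 5 has {α, β, δ, η} and column 1 has {α, β, γ, δ, ε}, leaving only ζ.
Row 5, column 3: row 5 has {α, β, δ, ζ, η} and column 3 has {α, β, γ, ζ, η}, leaving only ε.
Row 5 already has {α, β, δ, ε, ζ, η} and column 4 already has {α, β, δ, ζ, η}, so row 5, column 4 must be γ.

γ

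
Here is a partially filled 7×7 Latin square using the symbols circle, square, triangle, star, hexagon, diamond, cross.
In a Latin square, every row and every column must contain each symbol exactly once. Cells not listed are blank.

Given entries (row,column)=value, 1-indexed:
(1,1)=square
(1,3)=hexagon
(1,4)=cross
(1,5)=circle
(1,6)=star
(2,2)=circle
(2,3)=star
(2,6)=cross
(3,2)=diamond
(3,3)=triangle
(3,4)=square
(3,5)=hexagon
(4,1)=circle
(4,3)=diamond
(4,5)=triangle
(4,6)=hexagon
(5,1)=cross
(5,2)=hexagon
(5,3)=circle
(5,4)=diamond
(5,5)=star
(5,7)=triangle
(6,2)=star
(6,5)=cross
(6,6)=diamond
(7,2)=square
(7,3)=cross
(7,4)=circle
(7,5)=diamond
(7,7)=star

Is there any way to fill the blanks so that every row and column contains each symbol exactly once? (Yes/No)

No row or column among the givens repeats a symbol, and propagating forced cells runs into no contradiction.
One valid completion exists (for instance, square triangle hexagon cross circle star diamond / diamond circle star triangle square cross hexagon / star diamond triangle square hexagon circle cross / circle cross diamond star triangle hexagon square / cross hexagon circle diamond star square triangle / triangle star square hexagon cross diamond circle / hexagon square cross circle diamond triangle star).

Yes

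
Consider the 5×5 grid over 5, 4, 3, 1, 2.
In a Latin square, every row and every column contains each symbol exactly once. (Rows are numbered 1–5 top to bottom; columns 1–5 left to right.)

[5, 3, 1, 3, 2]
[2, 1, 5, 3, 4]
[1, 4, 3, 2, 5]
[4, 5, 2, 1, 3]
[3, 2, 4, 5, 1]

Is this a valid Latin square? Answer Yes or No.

Row 1 contains 3 twice (at columns 2 and 4), so it is not a permutation.

No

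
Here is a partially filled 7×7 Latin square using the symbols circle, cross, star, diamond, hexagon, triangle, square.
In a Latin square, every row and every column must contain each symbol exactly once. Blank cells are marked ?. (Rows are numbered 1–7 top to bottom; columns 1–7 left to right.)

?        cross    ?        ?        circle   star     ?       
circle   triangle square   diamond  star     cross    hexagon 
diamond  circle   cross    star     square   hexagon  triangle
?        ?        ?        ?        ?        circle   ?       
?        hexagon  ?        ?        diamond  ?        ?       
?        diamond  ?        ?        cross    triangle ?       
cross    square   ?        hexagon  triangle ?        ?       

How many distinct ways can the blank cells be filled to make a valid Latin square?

Row 1, column 1: eliminating its row and column leaves {hexagon, triangle, square}.
Row 1, column 3: eliminating its row and column leaves {diamond, hexagon, triangle}.
Row 1, column 4: eliminating its row and column leaves {triangle, square}.
Row 1, column 7: eliminating its row and column leaves {diamond, square}.
Row 4, column 1: eliminating its row and column leaves {star, hexagon, triangle, square}.
Row 4, column 2: eliminating its row and column leaves {star}.
Row 4, column 3: eliminating its row and column leaves {star, diamond, hexagon, triangle}.
Row 4, column 4: eliminating its row and column leaves {cross, triangle, square}.
Row 4, column 5: eliminating its row and column leaves {hexagon}.
Row 4, column 7: eliminating its row and column leaves {cross, star, diamond, square}.
Row 5, column 1: eliminating its row and column leaves {star, triangle, square}.
Row 5, column 3: eliminating its row and column leaves {circle, star, triangle}.
Row 5, column 4: eliminating its row and column leaves {circle, cross, triangle, square}.
Row 5, column 6: eliminating its row and column leaves {square}.
Row 5, column 7: eliminating its row and column leaves {circle, cross, star, square}.
Row 6, column 1: eliminating its row and column leaves {star, hexagon, square}.
Row 6, column 3: eliminating its row and column leaves {circle, star, hexagon}.
Row 6, column 4: eliminating its row and column leaves {circle, square}.
Row 6, column 7: eliminating its row and column leaves {circle, star, square}.
Row 7, column 3: eliminating its row and column leaves {circle, star, diamond}.
Row 7, column 6: eliminating its row and column leaves {diamond}.
Row 7, column 7: eliminating its row and column leaves {circle, star, diamond}.
Enumerating the assignments across these blanks that avoid any row or column repeat gives 8 completions.

8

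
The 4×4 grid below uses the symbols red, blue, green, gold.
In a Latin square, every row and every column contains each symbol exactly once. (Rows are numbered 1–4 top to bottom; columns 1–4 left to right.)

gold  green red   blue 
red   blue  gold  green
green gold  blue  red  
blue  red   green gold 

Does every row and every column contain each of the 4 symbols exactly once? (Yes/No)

Yes

Each row is a permutation of the 4 symbols, and so is each column.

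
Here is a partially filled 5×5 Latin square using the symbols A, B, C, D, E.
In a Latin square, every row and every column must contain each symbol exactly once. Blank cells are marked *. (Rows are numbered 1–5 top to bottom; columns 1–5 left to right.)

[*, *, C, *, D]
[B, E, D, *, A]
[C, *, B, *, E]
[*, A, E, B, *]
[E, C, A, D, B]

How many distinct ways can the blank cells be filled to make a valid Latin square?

Row 1, column 1: eliminating its row and column leaves {A}.
Row 1, column 2: eliminating its row and column leaves {B}.
Row 1, column 4: eliminating its row and column leaves {A, E}.
Row 2, column 4: eliminating its row and column leaves {C}.
Row 3, column 2: eliminating its row and column leaves {D}.
Row 3, column 4: eliminating its row and column leaves {A}.
Row 4, column 1: eliminating its row and column leaves {D}.
Row 4, column 5: eliminating its row and column leaves {C}.
Only one assignment across all blanks avoids any row or column repeat, giving 1 completion.

1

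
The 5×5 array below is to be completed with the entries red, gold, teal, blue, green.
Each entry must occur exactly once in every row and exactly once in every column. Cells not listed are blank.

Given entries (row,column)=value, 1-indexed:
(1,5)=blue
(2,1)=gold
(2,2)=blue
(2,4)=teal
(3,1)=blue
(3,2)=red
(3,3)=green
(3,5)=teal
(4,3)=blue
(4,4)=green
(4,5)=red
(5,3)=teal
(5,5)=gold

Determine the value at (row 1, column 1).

green

Row 2, column 3: row 2 has {gold, teal, blue} and column 3 has {teal, blue, green}, leaving only red.
Row 1, column 3: row 1 has {blue} and column 3 has {red, teal, blue, green}, leaving only gold.
Row 1, column 4: row 1 has {gold, blue} and column 4 has {teal, green}, leaving only red.
Row 2, column 5: row 2 has {red, gold, teal, blue} and column 5 has {red, gold, teal, blue}, leaving only green.
Row 3, column 4: row 3 has {red, teal, blue, green} and column 4 has {red, teal, green}, leaving only gold.
Row 4, column 1: row 4 has {red, blue, green} and column 1 has {gold, blue}, leaving only teal.
Row 1 already has {red, gold, blue} and column 1 already has {gold, teal, blue}, so row 1, column 1 must be green.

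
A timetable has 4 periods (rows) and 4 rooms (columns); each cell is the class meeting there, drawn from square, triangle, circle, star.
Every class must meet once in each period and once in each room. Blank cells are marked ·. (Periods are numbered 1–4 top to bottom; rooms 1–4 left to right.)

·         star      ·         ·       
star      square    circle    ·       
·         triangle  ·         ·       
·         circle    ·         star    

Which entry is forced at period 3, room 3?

Period 2, room 4: period 2 has {square, circle, star} and room 4 has {star}, leaving only triangle.
Period 3, room 3 is narrowed to {square, star}.
If it were square, then period 4, room 3 would be left with no valid symbol.
So period 3, room 3 must be star.

star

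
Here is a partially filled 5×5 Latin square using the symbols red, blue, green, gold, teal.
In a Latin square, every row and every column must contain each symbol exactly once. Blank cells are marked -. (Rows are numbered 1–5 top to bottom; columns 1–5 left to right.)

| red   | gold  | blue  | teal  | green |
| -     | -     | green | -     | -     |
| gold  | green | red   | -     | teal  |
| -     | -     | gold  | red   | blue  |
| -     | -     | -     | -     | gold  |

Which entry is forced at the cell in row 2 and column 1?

Row 2, column 5: row 2 has {green} and column 5 has {blue, green, gold, teal}, leaving only red.
Row 3, column 4: row 3 has {red, green, gold, teal} and column 4 has {red, teal}, leaving only blue.
Row 2, column 4: row 2 has {red, green} and column 4 has {red, blue, teal}, leaving only gold.
Row 4, column 2: row 4 has {red, blue, gold} and column 2 has {green, gold}, leaving only teal.
Row 2, column 2: row 2 has {red, green, gold} and column 2 has {green, gold, teal}, leaving only blue.
Row 2 already has {red, blue, green, gold} and column 1 already has {red, gold}, so row 2, column 1 must be teal.

teal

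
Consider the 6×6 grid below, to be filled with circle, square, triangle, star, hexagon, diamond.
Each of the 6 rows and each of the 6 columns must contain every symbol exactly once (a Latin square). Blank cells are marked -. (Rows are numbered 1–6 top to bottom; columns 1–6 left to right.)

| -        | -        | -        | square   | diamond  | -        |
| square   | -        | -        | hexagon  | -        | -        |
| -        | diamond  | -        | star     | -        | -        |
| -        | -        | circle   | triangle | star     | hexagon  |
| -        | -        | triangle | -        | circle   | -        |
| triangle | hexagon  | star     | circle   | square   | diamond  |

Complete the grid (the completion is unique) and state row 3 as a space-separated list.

Row 1, column 3: row 1 has {square, diamond} and column 3 has {circle, triangle, star}, leaving only hexagon.
Row 3, column 3: row 3 has {star, diamond} and column 3 has {circle, triangle, star, hexagon}, leaving only square.
Row 2, column 3: row 2 has {square, hexagon} and column 3 has {circle, square, triangle, star, hexagon}, leaving only diamond.
Row 2, column 5: row 2 has {square, hexagon, diamond} and column 5 has {circle, square, star, diamond}, leaving only triangle.
Row 3, column 5: row 3 has {square, star, diamond} and column 5 has {circle, square, triangle, star, diamond}, leaving only hexagon.
Row 3, column 1: row 3 has {square, star, hexagon, diamond} and column 1 has {square, triangle}, leaving only circle.
Row 3, column 6: row 3 has {circle, square, star, hexagon, diamond} and column 6 has {hexagon, diamond}, leaving only triangle.
So row 3 reads: circle diamond square star hexagon triangle.

circle diamond square star hexagon triangle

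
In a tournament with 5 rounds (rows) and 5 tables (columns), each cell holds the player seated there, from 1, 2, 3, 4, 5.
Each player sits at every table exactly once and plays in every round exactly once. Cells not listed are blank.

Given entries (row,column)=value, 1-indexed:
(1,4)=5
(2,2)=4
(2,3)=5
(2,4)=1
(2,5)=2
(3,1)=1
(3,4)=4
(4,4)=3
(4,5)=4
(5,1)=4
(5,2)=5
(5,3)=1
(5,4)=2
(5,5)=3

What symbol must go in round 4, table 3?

Round 4 already has {3, 4} and table 3 already has {1, 5}, so round 4, table 3 must be 2.

2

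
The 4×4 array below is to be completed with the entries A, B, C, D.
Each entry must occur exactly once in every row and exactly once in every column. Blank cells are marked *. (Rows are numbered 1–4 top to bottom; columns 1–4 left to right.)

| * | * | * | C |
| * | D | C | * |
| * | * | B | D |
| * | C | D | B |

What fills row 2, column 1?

Row 1, column 3: row 1 has {C} and column 3 has {B, C, D}, leaving only A.
Row 1, column 2: row 1 has {A, C} and column 2 has {C, D}, leaving only B.
Row 1, column 1: row 1 has {A, B, C} and column 1 has {}, leaving only D.
Row 2, column 4: row 2 has {C, D} and column 4 has {B, C, D}, leaving only A.
Row 2 already has {A, C, D} and column 1 already has {D}, so row 2, column 1 must be B.

B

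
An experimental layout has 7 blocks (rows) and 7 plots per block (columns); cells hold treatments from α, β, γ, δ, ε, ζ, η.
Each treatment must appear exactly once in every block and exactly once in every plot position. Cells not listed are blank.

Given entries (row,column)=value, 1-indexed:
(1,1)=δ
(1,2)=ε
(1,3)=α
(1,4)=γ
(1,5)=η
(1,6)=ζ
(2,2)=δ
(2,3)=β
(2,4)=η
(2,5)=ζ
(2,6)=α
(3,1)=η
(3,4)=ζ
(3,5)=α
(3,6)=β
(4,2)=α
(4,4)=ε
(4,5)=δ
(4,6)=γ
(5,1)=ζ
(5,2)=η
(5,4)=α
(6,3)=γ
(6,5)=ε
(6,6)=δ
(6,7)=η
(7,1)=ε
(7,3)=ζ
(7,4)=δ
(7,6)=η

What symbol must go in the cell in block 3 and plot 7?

δ

Block 1, plot 7: block 1 has {α, γ, δ, ε, ζ, η} and plot 7 has {η}, leaving only β.
Block 2, plot 1: block 2 has {α, β, δ, ζ, η} and plot 1 has {δ, ε, ζ, η}, leaving only γ.
Block 2, plot 7: block 2 has {α, β, γ, δ, ζ, η} and plot 7 has {β, η}, leaving only ε.
Block 3, plot 2: block 3 has {α, β, ζ, η} and plot 2 has {α, δ, ε, η}, leaving only γ.
Block 3 already has {α, β, γ, ζ, η} and plot 7 already has {β, ε, η}, so block 3, plot 7 must be δ.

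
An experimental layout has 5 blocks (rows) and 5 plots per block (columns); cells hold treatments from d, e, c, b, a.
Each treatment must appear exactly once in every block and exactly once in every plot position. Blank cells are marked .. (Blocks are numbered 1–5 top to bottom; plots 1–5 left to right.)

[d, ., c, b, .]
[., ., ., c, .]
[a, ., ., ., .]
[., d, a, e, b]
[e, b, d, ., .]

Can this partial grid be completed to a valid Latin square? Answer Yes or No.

Yes

No block or plot among the givens repeats a symbol, and propagating forced cells runs into no contradiction.
One valid completion exists (for instance, d e c b a / b a e c d / a c b d e / c d a e b / e b d a c).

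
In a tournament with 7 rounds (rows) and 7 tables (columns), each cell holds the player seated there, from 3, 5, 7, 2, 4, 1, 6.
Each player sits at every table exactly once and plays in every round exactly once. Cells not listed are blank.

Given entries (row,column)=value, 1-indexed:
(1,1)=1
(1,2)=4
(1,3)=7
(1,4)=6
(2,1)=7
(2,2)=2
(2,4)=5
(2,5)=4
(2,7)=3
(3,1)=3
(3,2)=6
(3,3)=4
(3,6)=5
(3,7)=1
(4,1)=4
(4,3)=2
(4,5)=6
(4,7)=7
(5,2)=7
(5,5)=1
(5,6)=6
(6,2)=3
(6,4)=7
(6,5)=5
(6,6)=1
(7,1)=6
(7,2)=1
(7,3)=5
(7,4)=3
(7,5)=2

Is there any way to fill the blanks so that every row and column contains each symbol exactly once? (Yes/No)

No

Round 2, table 6: round 2 together with table 6 already contain {3, 5, 7, 2, 4, 1, 6} — every symbol — so nothing can go there. The grid has no valid completion.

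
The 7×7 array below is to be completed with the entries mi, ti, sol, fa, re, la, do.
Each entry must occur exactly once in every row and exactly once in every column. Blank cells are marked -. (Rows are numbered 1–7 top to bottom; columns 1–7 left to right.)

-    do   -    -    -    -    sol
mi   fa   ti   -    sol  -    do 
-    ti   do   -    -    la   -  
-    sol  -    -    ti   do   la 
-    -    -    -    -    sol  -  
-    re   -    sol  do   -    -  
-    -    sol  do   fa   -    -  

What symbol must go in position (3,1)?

Row 2, column 6: row 2 has {mi, ti, sol, fa, do} and column 6 has {sol, la, do}, leaving only re.
Row 2, column 4: row 2 has {mi, ti, sol, fa, re, do} and column 4 has {sol, do}, leaving only la.
Row 3, column 1 is narrowed to {sol, fa, re}.
If it were fa, propagating the remaining blanks reaches a contradiction.
If it were re, then row 3, column 7 would be left with no valid symbol.
So row 3, column 1 must be sol.

sol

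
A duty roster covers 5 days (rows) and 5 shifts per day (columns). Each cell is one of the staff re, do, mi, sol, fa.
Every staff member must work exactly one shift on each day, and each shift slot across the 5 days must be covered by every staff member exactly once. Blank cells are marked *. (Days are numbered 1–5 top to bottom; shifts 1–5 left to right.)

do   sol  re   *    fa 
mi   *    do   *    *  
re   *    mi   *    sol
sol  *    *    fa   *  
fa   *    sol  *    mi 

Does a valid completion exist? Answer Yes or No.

Day 4, shift 3: day 4 together with shift 3 already contain {re, do, mi, sol, fa} — every symbol — so nothing can go there. The grid has no valid completion.

No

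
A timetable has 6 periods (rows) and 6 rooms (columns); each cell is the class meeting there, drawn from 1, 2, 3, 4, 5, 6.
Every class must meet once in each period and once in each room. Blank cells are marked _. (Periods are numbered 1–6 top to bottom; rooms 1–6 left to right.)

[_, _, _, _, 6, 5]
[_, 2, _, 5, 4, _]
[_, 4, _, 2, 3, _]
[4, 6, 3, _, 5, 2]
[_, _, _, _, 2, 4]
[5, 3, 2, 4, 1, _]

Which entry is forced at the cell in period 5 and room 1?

Period 1, room 2: period 1 has {5, 6} and room 2 has {2, 3, 4, 6}, leaving only 1.
Period 1, room 3: period 1 has {1, 5, 6} and room 3 has {2, 3}, leaving only 4.
Period 1, room 4: period 1 has {1, 4, 5, 6} and room 4 has {2, 4, 5}, leaving only 3.
Period 1, room 1: period 1 has {1, 3, 4, 5, 6} and room 1 has {4, 5}, leaving only 2.
Period 4, room 4: period 4 has {2, 3, 4, 5, 6} and room 4 has {2, 3, 4, 5}, leaving only 1.
Period 5, room 2: period 5 has {2, 4} and room 2 has {1, 2, 3, 4, 6}, leaving only 5.
Period 5, room 4: period 5 has {2, 4, 5} and room 4 has {1, 2, 3, 4, 5}, leaving only 6.
Period 5, room 3: period 5 has {2, 4, 5, 6} and room 3 has {2, 3, 4}, leaving only 1.
Period 5 already has {1, 2, 4, 5, 6} and room 1 already has {2, 4, 5}, so period 5, room 1 must be 3.

3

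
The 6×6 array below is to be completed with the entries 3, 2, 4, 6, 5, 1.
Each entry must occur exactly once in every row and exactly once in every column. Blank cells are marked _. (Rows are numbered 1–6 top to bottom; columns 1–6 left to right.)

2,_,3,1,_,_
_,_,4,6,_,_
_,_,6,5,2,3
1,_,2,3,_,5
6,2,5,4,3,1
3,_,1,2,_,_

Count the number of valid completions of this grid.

Row 1, column 2: eliminating its row and column leaves {4, 6, 5}.
Row 1, column 5: eliminating its row and column leaves {4, 6, 5}.
Row 1, column 6: eliminating its row and column leaves {4, 6}.
Row 2, column 1: eliminating its row and column leaves {5}.
Row 2, column 2: eliminating its row and column leaves {3, 5, 1}.
Row 2, column 5: eliminating its row and column leaves {5, 1}.
Row 2, column 6: eliminating its row and column leaves {2}.
Row 3, column 1: eliminating its row and column leaves {4}.
Row 3, column 2: eliminating its row and column leaves {4, 1}.
Row 4, column 2: eliminating its row and column leaves {4, 6}.
Row 4, column 5: eliminating its row and column leaves {4, 6}.
Row 6, column 2: eliminating its row and column leaves {4, 6, 5}.
Row 6, column 5: eliminating its row and column leaves {4, 6, 5}.
Row 6, column 6: eliminating its row and column leaves {4, 6}.
Enumerating the assignments across these blanks that avoid any row or column repeat gives 4 completions.

4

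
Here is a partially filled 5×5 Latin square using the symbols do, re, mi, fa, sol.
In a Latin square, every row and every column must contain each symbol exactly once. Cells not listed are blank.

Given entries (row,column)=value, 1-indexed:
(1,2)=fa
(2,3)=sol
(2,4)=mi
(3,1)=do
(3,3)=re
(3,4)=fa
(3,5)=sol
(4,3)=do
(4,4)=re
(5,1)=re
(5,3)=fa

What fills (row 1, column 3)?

mi

Row 1 already has {fa} and column 3 already has {do, re, fa, sol}, so row 1, column 3 must be mi.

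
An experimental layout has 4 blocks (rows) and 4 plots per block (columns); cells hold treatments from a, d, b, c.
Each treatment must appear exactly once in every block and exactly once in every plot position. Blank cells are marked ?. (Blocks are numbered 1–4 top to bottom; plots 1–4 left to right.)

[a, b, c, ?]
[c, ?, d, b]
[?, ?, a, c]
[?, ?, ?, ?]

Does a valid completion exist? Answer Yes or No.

Yes

No block or plot among the givens repeats a symbol, and propagating forced cells runs into no contradiction.
One valid completion exists (for instance, a b c d / c a d b / b d a c / d c b a).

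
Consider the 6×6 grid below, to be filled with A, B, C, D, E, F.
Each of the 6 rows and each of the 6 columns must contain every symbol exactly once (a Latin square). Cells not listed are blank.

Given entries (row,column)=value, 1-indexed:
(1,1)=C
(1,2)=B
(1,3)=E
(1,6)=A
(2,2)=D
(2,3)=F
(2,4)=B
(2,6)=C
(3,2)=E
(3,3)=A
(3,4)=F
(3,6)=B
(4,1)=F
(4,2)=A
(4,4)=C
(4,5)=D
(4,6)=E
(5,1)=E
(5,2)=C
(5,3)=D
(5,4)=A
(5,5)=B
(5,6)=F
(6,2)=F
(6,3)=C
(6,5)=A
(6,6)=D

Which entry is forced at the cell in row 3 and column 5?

C

Row 3 already has {A, B, E, F} and column 5 already has {A, B, D}, so row 3, column 5 must be C.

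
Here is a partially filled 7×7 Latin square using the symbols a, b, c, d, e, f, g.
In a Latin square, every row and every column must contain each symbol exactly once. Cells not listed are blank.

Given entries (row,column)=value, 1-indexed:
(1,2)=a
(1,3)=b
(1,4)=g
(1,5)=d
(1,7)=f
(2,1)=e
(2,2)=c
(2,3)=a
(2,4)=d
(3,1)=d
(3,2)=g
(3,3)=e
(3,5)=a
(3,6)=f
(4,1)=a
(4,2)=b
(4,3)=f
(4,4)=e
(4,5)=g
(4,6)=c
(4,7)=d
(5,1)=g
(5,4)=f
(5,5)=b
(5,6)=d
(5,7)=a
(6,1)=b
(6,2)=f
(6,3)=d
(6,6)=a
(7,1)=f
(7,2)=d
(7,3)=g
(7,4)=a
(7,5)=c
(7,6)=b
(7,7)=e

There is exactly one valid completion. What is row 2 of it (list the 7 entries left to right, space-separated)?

Row 2, column 5: row 2 has {a, c, d, e} and column 5 has {a, b, c, d, g}, leaving only f.
Row 2, column 6: row 2 has {a, c, d, e, f} and column 6 has {a, b, c, d, f}, leaving only g.
Row 2, column 7: row 2 has {a, c, d, e, f, g} and column 7 has {a, d, e, f}, leaving only b.
So row 2 reads: e c a d f g b.

e c a d f g b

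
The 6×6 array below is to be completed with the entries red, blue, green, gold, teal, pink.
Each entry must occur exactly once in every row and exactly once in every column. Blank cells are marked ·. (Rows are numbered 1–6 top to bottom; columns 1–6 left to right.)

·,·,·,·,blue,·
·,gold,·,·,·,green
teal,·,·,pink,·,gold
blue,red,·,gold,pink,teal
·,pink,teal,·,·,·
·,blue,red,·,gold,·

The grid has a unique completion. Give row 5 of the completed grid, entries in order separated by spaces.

Row 3, column 2: row 3 has {gold, teal, pink} and column 2 has {red, blue, gold, pink}, leaving only green.
Row 1, column 2: row 1 has {blue} and column 2 has {red, blue, green, gold, pink}, leaving only teal.
Row 3, column 3: row 3 has {green, gold, teal, pink} and column 3 has {red, teal}, leaving only blue.
Row 2, column 3: row 2 has {green, gold} and column 3 has {red, blue, teal}, leaving only pink.
Row 2, column 1: row 2 has {green, gold, pink} and column 1 has {blue, teal}, leaving only red.
Row 2, column 5: row 2 has {red, green, gold, pink} and column 5 has {blue, gold, pink}, leaving only teal.
Row 2, column 4: row 2 has {red, green, gold, teal, pink} and column 4 has {gold, pink}, leaving only blue.
Row 3, column 5: row 3 has {blue, green, gold, teal, pink} and column 5 has {blue, gold, teal, pink}, leaving only red.
Row 5, column 5: row 5 has {teal, pink} and column 5 has {red, blue, gold, teal, pink}, leaving only green.
Row 5, column 1: row 5 has {green, teal, pink} and column 1 has {red, blue, teal}, leaving only gold.
Row 5, column 4: row 5 has {green, gold, teal, pink} and column 4 has {blue, gold, pink}, leaving only red.
Row 5, column 6: row 5 has {red, green, gold, teal, pink} and column 6 has {green, gold, teal}, leaving only blue.
So row 5 reads: gold pink teal red green blue.

gold pink teal red green blue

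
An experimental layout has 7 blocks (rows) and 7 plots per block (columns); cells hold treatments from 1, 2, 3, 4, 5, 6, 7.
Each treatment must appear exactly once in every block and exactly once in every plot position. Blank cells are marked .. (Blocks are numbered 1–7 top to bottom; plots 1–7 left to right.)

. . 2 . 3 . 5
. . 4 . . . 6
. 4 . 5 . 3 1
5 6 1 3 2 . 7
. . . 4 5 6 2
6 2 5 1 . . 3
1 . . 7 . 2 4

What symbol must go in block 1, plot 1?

Block 1, plot 4: block 1 has {2, 3, 5} and plot 4 has {1, 3, 4, 5, 7}, leaving only 6.
Block 2, plot 4: block 2 has {4, 6} and plot 4 has {1, 3, 4, 5, 6, 7}, leaving only 2.
Block 4, plot 6: block 4 has {1, 2, 3, 5, 6, 7} and plot 6 has {2, 3, 6}, leaving only 4.
Block 6, plot 6: block 6 has {1, 2, 3, 5, 6} and plot 6 has {2, 3, 4, 6}, leaving only 7.
Block 1, plot 6: block 1 has {2, 3, 5, 6} and plot 6 has {2, 3, 4, 6, 7}, leaving only 1.
Block 1, plot 2: block 1 has {1, 2, 3, 5, 6} and plot 2 has {2, 4, 6}, leaving only 7.
Block 1 already has {1, 2, 3, 5, 6, 7} and plot 1 already has {1, 5, 6}, so block 1, plot 1 must be 4.

4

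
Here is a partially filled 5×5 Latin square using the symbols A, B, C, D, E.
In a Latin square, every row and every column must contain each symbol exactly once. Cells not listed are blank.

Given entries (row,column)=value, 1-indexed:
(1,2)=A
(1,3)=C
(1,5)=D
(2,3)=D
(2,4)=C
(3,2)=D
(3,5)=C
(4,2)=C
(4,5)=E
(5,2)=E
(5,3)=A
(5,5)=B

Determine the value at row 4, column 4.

A

Row 2, column 2: row 2 has {C, D} and column 2 has {A, C, D, E}, leaving only B.
Row 2, column 5: row 2 has {B, C, D} and column 5 has {B, C, D, E}, leaving only A.
Row 2, column 1: row 2 has {A, B, C, D} and column 1 has {}, leaving only E.
Row 1, column 1: row 1 has {A, C, D} and column 1 has {E}, leaving only B.
Row 1, column 4: row 1 has {A, B, C, D} and column 4 has {C}, leaving only E.
Row 3, column 1: row 3 has {C, D} and column 1 has {B, E}, leaving only A.
Row 3, column 4: row 3 has {A, C, D} and column 4 has {C, E}, leaving only B.
Row 3, column 3: row 3 has {A, B, C, D} and column 3 has {A, C, D}, leaving only E.
Row 4, column 1: row 4 has {C, E} and column 1 has {A, B, E}, leaving only D.
Row 4 already has {C, D, E} and column 4 already has {B, C, E}, so row 4, column 4 must be A.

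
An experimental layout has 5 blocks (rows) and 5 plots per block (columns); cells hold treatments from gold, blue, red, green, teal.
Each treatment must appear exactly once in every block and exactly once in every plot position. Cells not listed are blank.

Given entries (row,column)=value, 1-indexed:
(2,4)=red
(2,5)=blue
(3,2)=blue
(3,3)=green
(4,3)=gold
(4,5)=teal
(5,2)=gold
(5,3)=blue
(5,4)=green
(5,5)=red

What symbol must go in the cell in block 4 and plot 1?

green

Block 2, plot 3: block 2 has {blue, red} and plot 3 has {gold, blue, green}, leaving only teal.
Block 1, plot 3: block 1 has {} and plot 3 has {gold, blue, green, teal}, leaving only red.
Block 2, plot 2: block 2 has {blue, red, teal} and plot 2 has {gold, blue}, leaving only green.
Block 1, plot 2: block 1 has {red} and plot 2 has {gold, blue, green}, leaving only teal.
Block 2, plot 1: block 2 has {blue, red, green, teal} and plot 1 has {}, leaving only gold.
Block 3, plot 5: block 3 has {blue, green} and plot 5 has {blue, red, teal}, leaving only gold.
Block 1, plot 5: block 1 has {red, teal} and plot 5 has {gold, blue, red, teal}, leaving only green.
Block 1, plot 1: block 1 has {red, green, teal} and plot 1 has {gold}, leaving only blue.
Block 1, plot 4: block 1 has {blue, red, green, teal} and plot 4 has {red, green}, leaving only gold.
Block 3, plot 4: block 3 has {gold, blue, green} and plot 4 has {gold, red, green}, leaving only teal.
Block 3, plot 1: block 3 has {gold, blue, green, teal} and plot 1 has {gold, blue}, leaving only red.
Block 4 already has {gold, teal} and plot 1 already has {gold, blue, red}, so block 4, plot 1 must be green.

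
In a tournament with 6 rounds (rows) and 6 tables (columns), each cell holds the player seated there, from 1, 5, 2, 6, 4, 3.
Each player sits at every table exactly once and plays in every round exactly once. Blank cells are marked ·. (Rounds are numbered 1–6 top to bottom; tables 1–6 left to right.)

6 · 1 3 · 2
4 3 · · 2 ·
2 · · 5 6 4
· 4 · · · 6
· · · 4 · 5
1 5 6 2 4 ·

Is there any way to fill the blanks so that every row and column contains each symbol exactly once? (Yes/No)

No

Round 1, table 2: round 1 together with table 2 already contain {1, 5, 2, 6, 4, 3} — every symbol — so nothing can go there. The grid has no valid completion.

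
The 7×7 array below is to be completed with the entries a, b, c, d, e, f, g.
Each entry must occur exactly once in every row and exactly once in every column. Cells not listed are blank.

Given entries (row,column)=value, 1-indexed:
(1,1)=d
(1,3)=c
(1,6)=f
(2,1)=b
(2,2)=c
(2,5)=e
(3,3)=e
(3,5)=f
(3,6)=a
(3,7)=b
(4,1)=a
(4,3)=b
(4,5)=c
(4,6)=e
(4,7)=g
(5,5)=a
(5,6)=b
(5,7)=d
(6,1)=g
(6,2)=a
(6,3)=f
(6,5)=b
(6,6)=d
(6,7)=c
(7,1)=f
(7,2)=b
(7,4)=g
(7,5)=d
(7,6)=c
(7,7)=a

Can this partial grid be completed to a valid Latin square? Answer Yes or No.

No

Row 7, column 3: row 7 together with column 3 already contain {a, b, c, d, e, f, g} — every symbol — so nothing can go there. The grid has no valid completion.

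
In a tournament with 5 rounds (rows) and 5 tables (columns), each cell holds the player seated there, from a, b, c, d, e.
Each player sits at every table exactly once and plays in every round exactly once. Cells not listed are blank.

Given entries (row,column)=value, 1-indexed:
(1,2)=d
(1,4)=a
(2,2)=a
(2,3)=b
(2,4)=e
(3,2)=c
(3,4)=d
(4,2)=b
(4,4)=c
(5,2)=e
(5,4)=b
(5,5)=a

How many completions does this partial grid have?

4

Round 1, table 1: eliminating its round and table leaves {b, c, e}.
Round 1, table 3: eliminating its round and table leaves {c, e}.
Round 1, table 5: eliminating its round and table leaves {b, c, e}.
Round 2, table 1: eliminating its round and table leaves {c, d}.
Round 2, table 5: eliminating its round and table leaves {c, d}.
Round 3, table 1: eliminating its round and table leaves {a, b, e}.
Round 3, table 3: eliminating its round and table leaves {a, e}.
Round 3, table 5: eliminating its round and table leaves {b, e}.
Round 4, table 1: eliminating its round and table leaves {a, d, e}.
Round 4, table 3: eliminating its round and table leaves {a, d, e}.
Round 4, table 5: eliminating its round and table leaves {d, e}.
Round 5, table 1: eliminating its round and table leaves {c, d}.
Round 5, table 3: eliminating its round and table leaves {c, d}.
Enumerating the assignments across these blanks that avoid any round or table repeat gives 4 completions.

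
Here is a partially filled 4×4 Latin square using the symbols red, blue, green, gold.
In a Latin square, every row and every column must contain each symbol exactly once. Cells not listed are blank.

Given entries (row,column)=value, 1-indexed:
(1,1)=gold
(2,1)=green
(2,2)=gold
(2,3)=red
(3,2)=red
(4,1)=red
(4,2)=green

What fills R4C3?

blue

Row 1, column 2: row 1 has {gold} and column 2 has {red, green, gold}, leaving only blue.
Row 1, column 3: row 1 has {blue, gold} and column 3 has {red}, leaving only green.
Row 1, column 4: row 1 has {blue, green, gold} and column 4 has {}, leaving only red.
Row 2, column 4: row 2 has {red, green, gold} and column 4 has {red}, leaving only blue.
Row 3, column 1: row 3 has {red} and column 1 has {red, green, gold}, leaving only blue.
Row 3, column 3: row 3 has {red, blue} and column 3 has {red, green}, leaving only gold.
Row 4 already has {red, green} and column 3 already has {red, green, gold}, so row 4, column 3 must be blue.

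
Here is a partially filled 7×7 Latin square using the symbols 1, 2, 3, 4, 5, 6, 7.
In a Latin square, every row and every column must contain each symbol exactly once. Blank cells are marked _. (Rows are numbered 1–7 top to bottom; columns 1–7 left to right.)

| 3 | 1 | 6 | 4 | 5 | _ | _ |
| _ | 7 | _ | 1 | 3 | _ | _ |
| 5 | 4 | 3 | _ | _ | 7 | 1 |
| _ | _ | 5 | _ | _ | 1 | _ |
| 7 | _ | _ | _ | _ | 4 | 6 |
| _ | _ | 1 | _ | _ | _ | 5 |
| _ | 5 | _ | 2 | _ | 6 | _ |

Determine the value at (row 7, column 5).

4

Row 1, column 6: row 1 has {1, 3, 4, 5, 6} and column 6 has {1, 4, 6, 7}, leaving only 2.
Row 1, column 7: row 1 has {1, 2, 3, 4, 5, 6} and column 7 has {1, 5, 6}, leaving only 7.
Row 2, column 6: row 2 has {1, 3, 7} and column 6 has {1, 2, 4, 6, 7}, leaving only 5.
Row 3, column 4: row 3 has {1, 3, 4, 5, 7} and column 4 has {1, 2, 4}, leaving only 6.
Row 3, column 5: row 3 has {1, 3, 4, 5, 6, 7} and column 5 has {3, 5}, leaving only 2.
Row 5, column 3: row 5 has {4, 6, 7} and column 3 has {1, 3, 5, 6}, leaving only 2.
Row 2, column 3: row 2 has {1, 3, 5, 7} and column 3 has {1, 2, 3, 5, 6}, leaving only 4.
Row 2, column 7: row 2 has {1, 3, 4, 5, 7} and column 7 has {1, 5, 6, 7}, leaving only 2.
Row 2, column 1: row 2 has {1, 2, 3, 4, 5, 7} and column 1 has {3, 5, 7}, leaving only 6.
Row 5, column 2: row 5 has {2, 4, 6, 7} and column 2 has {1, 4, 5, 7}, leaving only 3.
Row 5, column 4: row 5 has {2, 3, 4, 6, 7} and column 4 has {1, 2, 4, 6}, leaving only 5.
Row 5, column 5: row 5 has {2, 3, 4, 5, 6, 7} and column 5 has {2, 3, 5}, leaving only 1.
Row 6, column 6: row 6 has {1, 5} and column 6 has {1, 2, 4, 5, 6, 7}, leaving only 3.
Row 6, column 4: row 6 has {1, 3, 5} and column 4 has {1, 2, 4, 5, 6}, leaving only 7.
Row 4, column 4: row 4 has {1, 5} and column 4 has {1, 2, 4, 5, 6, 7}, leaving only 3.
Row 4, column 7: row 4 has {1, 3, 5} and column 7 has {1, 2, 5, 6, 7}, leaving only 4.
Row 4, column 1: row 4 has {1, 3, 4, 5} and column 1 has {3, 5, 6, 7}, leaving only 2.
Row 4, column 2: row 4 has {1, 2, 3, 4, 5} and column 2 has {1, 3, 4, 5, 7}, leaving only 6.
Row 4, column 5: row 4 has {1, 2, 3, 4, 5, 6} and column 5 has {1, 2, 3, 5}, leaving only 7.
Row 7 already has {2, 5, 6} and column 5 already has {1, 2, 3, 5, 7}, so row 7, column 5 must be 4.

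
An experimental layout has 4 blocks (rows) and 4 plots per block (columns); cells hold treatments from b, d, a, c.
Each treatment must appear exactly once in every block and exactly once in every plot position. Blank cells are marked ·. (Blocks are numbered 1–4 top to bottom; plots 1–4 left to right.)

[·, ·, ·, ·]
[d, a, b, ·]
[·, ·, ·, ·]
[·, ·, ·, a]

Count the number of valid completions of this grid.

Block 1, plot 1: eliminating its block and plot leaves {b, a, c}.
Block 1, plot 2: eliminating its block and plot leaves {b, d, c}.
Block 1, plot 3: eliminating its block and plot leaves {d, a, c}.
Block 1, plot 4: eliminating its block and plot leaves {b, d, c}.
Block 2, plot 4: eliminating its block and plot leaves {c}.
Block 3, plot 1: eliminating its block and plot leaves {b, a, c}.
Block 3, plot 2: eliminating its block and plot leaves {b, d, c}.
Block 3, plot 3: eliminating its block and plot leaves {d, a, c}.
Block 3, plot 4: eliminating its block and plot leaves {b, d, c}.
Block 4, plot 1: eliminating its block and plot leaves {b, c}.
Block 4, plot 2: eliminating its block and plot leaves {b, d, c}.
Block 4, plot 3: eliminating its block and plot leaves {d, c}.
Enumerating the assignments across these blanks that avoid any block or plot repeat gives 8 completions.

8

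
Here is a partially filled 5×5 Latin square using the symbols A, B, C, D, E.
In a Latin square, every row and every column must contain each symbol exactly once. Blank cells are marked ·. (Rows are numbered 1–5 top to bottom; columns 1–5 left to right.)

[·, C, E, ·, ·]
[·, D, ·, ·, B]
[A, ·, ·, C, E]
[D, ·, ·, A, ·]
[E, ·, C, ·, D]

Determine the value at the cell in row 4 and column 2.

Row 1, column 1: row 1 has {C, E} and column 1 has {A, D, E}, leaving only B.
Row 1, column 4: row 1 has {B, C, E} and column 4 has {A, C}, leaving only D.
Row 1, column 5: row 1 has {B, C, D, E} and column 5 has {B, D, E}, leaving only A.
Row 2, column 1: row 2 has {B, D} and column 1 has {A, B, D, E}, leaving only C.
Row 2, column 3: row 2 has {B, C, D} and column 3 has {C, E}, leaving only A.
Row 2, column 4: row 2 has {A, B, C, D} and column 4 has {A, C, D}, leaving only E.
Row 3, column 2: row 3 has {A, C, E} and column 2 has {C, D}, leaving only B.
Row 4 already has {A, D} and column 2 already has {B, C, D}, so row 4, column 2 must be E.

E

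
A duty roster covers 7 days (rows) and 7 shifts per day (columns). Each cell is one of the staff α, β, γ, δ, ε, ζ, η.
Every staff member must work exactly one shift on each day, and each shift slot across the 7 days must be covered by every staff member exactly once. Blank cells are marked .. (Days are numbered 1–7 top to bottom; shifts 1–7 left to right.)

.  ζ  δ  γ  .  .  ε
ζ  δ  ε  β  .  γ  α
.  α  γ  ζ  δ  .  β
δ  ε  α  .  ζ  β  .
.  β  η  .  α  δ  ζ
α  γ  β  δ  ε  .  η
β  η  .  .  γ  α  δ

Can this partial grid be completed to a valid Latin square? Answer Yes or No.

Day 1, shift 1: day 1 has {γ, δ, ε, ζ} and shift 1 has {α, β, δ, ζ}, so it must be η.
Now day 1, shift 6: day 1 together with shift 6 already contain {α, β, γ, δ, ε, ζ, η} — every symbol — so nothing can go there. The grid has no valid completion.

No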